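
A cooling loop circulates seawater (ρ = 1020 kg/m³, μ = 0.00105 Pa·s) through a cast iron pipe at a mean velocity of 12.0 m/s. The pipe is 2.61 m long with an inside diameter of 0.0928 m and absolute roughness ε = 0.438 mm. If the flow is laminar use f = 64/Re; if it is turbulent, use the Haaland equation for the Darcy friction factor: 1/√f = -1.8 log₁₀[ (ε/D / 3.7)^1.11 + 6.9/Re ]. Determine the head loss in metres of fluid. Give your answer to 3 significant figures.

Reynolds number Re = ρVD/μ = 1020 · 12 · 0.0928 / 0.00105 = 1.082e+06.
Re > 4000 → turbulent. Relative roughness ε/D = 0.000438/0.0928 = 0.00472. Haaland: 1/√f = -1.8 log₁₀[(0.00472/3.7)^1.11 + 6.9/1.082e+06] = -1.8 log₁₀[0.000613 + 6.38e-06] = 5.775, so f = 0.02999.
Darcy-Weisbach: ΔP = f(L/D)(ρV²/2) = 0.02999·(2.61/0.0928)·(1020·12²/2) = 0.02999·28.12·7.344e+04 = 6.194e+04 Pa.
Head loss h_f = ΔP/(ρg) = 6.194e+04/(1020·9.81) = 6.19 m.

h_f ≈ 6.19 m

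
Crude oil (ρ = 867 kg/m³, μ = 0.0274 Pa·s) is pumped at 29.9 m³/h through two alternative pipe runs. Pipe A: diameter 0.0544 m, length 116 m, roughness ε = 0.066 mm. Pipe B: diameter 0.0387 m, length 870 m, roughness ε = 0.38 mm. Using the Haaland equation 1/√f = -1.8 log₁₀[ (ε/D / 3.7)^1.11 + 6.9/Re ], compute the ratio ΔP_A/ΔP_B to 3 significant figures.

Pipe A: V = Q/A = 0.008306/0.002324 = 3.573 m/s; Re = 6151; ε/D = 0.00121; Haaland → f = 0.03669; ΔP_A = f(L/D)(ρV²/2) = 4.33e+05 Pa.
Pipe B: V = Q/A = 0.008306/0.001176 = 7.061 m/s; Re = 8646; ε/D = 0.00982; Haaland → f = 0.04357; ΔP_B = f(L/D)(ρV²/2) = 2.117e+07 Pa.
ΔP_A/ΔP_B = 4.33e+05/2.117e+07 = 0.0205.

ΔP_A/ΔP_B ≈ 0.0205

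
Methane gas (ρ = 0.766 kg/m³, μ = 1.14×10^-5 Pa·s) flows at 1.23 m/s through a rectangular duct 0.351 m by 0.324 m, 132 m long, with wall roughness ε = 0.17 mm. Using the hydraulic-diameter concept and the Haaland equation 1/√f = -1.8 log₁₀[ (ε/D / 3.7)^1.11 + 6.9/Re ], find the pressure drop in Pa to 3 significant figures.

ΔP ≈ 5.64 Pa

Hydraulic diameter D_h = 4A/P = 4·(0.351·0.324)/(2·(0.351+0.324)) = 0.4549/1.35 = 0.337 m.
Re = ρVD_h/μ = 0.766·1.23·0.337/1.14e-05 = 2.785e+04.
ε/D_h = 0.00017/0.337 = 0.000505; Haaland gives 1/√f = -1.8 log₁₀[5.12e-05+0.000248] = 6.344, so f = 0.02485.
ΔP = f(L/D_h)(ρV²/2) = 0.02485·132/0.337·0.5794 = 5.64 Pa.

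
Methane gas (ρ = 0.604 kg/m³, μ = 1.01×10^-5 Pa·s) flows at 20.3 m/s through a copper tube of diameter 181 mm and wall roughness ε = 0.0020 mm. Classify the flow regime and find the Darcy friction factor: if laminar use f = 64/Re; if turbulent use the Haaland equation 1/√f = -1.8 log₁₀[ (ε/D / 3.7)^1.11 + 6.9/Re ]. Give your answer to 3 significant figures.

f ≈ 0.0153

Re = ρVD/μ = 0.604·20.3·0.181/1.01e-05 = 2.197e+05.
Re > 4000 → turbulent. ε/D = 2e-06/0.181 = 1.1e-05; Haaland: 1/√f = -1.8 log₁₀[7.37e-07 + 3.14e-05] = 8.087, so f = 0.01529.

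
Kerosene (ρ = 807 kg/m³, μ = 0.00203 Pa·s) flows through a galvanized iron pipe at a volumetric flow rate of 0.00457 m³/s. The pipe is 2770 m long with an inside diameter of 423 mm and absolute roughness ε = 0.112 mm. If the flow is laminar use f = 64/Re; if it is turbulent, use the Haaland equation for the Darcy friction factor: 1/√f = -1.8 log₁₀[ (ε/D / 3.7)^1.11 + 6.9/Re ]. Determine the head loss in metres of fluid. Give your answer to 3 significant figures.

h_f ≈ 0.0130 m

Cross-sectional area A = πD²/4 = π(0.423)²/4 = 0.1405 m²; mean velocity V = Q/A = 0.00457/0.1405 = 0.03252 m/s.
Reynolds number Re = ρVD/μ = 807 · 0.03252 · 0.423 / 0.00203 = 5468.
Re > 4000 → turbulent. Relative roughness ε/D = 0.000112/0.423 = 0.000265. Haaland: 1/√f = -1.8 log₁₀[(0.000265/3.7)^1.11 + 6.9/5468] = -1.8 log₁₀[2.5e-05 + 0.00126] = 5.203, so f = 0.03694.
Darcy-Weisbach: ΔP = f(L/D)(ρV²/2) = 0.03694·(2770/0.423)·(807·0.03252²/2) = 0.03694·6548·0.4267 = 103.2 Pa.
Head loss h_f = ΔP/(ρg) = 103.2/(807·9.81) = 0.0130 m.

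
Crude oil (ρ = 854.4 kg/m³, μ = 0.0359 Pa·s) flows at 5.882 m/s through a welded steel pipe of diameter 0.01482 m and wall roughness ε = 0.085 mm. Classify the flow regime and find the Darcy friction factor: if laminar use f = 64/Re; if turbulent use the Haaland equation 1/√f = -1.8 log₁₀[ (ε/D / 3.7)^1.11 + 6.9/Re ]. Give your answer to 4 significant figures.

f ≈ 0.03085

Re = ρVD/μ = 854.4·5.882·0.01482/0.0359 = 2075.
Re < 2300 → laminar, so f = 64/Re = 0.03085 (roughness is irrelevant in laminar flow).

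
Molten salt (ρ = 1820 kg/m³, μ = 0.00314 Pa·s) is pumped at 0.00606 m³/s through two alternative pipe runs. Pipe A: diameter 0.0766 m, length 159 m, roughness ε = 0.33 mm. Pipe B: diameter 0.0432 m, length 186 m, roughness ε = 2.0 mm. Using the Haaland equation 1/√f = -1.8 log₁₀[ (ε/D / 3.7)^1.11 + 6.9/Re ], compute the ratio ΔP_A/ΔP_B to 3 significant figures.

ΔP_A/ΔP_B ≈ 0.0215

Pipe A: V = Q/A = 0.00606/0.004608 = 1.315 m/s; Re = 5.838e+04; ε/D = 0.00431; Haaland → f = 0.03066; ΔP_A = f(L/D)(ρV²/2) = 1.002e+05 Pa.
Pipe B: V = Q/A = 0.00606/0.001466 = 4.134 m/s; Re = 1.035e+05; ε/D = 0.0463; Haaland → f = 0.06944; ΔP_B = f(L/D)(ρV²/2) = 4.651e+06 Pa.
ΔP_A/ΔP_B = 1.002e+05/4.651e+06 = 0.0215.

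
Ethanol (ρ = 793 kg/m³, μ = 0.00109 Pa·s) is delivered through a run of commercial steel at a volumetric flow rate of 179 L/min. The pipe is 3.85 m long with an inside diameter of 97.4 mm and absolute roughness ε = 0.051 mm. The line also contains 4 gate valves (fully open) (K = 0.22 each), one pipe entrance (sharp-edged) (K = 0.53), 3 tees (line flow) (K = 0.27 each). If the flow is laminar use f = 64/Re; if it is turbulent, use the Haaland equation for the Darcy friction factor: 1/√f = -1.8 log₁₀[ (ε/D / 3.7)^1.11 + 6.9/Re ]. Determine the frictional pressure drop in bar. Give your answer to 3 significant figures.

Q = 179 L/min = 179/60000 = 0.002983 m³/s.
Cross-sectional area A = πD²/4 = π(0.0974)²/4 = 0.007451 m²; mean velocity V = Q/A = 0.002983/0.007451 = 0.4004 m/s.
Reynolds number Re = ρVD/μ = 793 · 0.4004 · 0.0974 / 0.00109 = 2.837e+04.
Re > 4000 → turbulent. Relative roughness ε/D = 5.1e-05/0.0974 = 0.000524. Haaland: 1/√f = -1.8 log₁₀[(0.000524/3.7)^1.11 + 6.9/2.837e+04] = -1.8 log₁₀[5.34e-05 + 0.000243] = 6.35, so f = 0.0248.
Total minor-loss coefficient ΣK = 4·0.22 + 1·0.53 + 3·0.27 = 2.22.
ΔP = [f·L/D + ΣK]·(ρV²/2) = [0.0248·3.85/0.0974 + 2.22]·(793·0.4004²/2) = [0.9802 + 2.22]·63.57 = 203.4 Pa.
ΔP = 203.4 Pa = 0.00203 bar.

ΔP ≈ 0.00203 bar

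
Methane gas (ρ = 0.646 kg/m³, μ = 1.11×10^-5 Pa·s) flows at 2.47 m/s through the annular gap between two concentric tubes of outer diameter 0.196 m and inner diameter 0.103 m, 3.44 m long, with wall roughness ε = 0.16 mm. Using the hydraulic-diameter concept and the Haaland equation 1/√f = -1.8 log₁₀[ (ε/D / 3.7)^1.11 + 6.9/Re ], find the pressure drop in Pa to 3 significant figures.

ΔP ≈ 2.27 Pa

Hydraulic diameter D_h = 4A/P = D_o - D_i = 0.196 - 0.103 = 0.093 m.
Re = ρVD_h/μ = 0.646·2.47·0.093/1.11e-05 = 1.337e+04.
ε/D_h = 0.00016/0.093 = 0.00172; Haaland gives 1/√f = -1.8 log₁₀[0.0002+0.000516] = 5.661, so f = 0.0312.
ΔP = f(L/D_h)(ρV²/2) = 0.0312·3.44/0.093·1.971 = 2.274 Pa.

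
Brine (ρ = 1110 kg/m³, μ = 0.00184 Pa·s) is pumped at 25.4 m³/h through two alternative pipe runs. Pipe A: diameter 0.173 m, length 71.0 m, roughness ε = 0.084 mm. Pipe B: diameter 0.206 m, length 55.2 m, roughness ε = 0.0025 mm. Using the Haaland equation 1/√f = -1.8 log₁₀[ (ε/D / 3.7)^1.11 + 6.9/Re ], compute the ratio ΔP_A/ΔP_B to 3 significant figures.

Pipe A: V = Q/A = 0.007056/0.02351 = 0.3002 m/s; Re = 3.133e+04; ε/D = 0.000486; Haaland → f = 0.02422; ΔP_A = f(L/D)(ρV²/2) = 497.1 Pa.
Pipe B: V = Q/A = 0.007056/0.03333 = 0.2117 m/s; Re = 2.631e+04; ε/D = 1.21e-05; Haaland → f = 0.02408; ΔP_B = f(L/D)(ρV²/2) = 160.5 Pa.
ΔP_A/ΔP_B = 497.1/160.5 = 3.10.

ΔP_A/ΔP_B ≈ 3.10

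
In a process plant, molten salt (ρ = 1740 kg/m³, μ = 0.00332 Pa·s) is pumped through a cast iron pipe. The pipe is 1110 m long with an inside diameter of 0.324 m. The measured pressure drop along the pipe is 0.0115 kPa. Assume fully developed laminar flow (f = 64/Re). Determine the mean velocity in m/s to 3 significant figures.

V ≈ 0.0102 m/s

For laminar flow, f = 64/Re with Re = ρVD/μ, so Darcy-Weisbach reduces to ΔP = 32μLV/D². Solving for V: V = ΔP·D²/(32μL) = 11.5·(0.324)²/(32·0.00332·1110) = 0.01024 m/s.
Check: Re = ρVD/μ = 1740·0.01024·0.324/0.00332 = 1738 < 2300, so the laminar assumption holds.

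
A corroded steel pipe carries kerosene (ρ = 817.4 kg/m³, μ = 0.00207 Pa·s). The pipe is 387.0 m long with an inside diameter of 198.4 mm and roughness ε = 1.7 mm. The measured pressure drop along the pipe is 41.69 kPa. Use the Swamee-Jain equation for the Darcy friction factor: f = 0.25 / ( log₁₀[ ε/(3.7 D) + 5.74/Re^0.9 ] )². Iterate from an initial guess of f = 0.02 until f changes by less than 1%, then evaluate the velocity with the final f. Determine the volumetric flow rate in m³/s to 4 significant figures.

Rearranging Darcy-Weisbach: V = √(2·ΔP·D/(f·L·ρ)). With ε/D = 0.0017/0.1984 = 0.00857, iterate starting from f = 0.02:
  f = 0.02 → V = √(2·4.169e+04·0.1984/(0.02·387·817.4)) = 1.617 m/s; Re = ρVD/μ = 1.267e+05; f → 0.03674
  f = 0.03674 → V = 1.193 m/s; Re = 9.347e+04; f → 0.03697
Converged (Δf/f < 1%). With the final f = 0.03697: V = √(2·4.169e+04·0.1984/(0.03697·387·817.4)) = 1.189 m/s.
Q = V·A = 1.189·(π/4·0.1984²) = 0.03677 m³/s = 0.03677 m³/s.

Q ≈ 0.03677 m³/s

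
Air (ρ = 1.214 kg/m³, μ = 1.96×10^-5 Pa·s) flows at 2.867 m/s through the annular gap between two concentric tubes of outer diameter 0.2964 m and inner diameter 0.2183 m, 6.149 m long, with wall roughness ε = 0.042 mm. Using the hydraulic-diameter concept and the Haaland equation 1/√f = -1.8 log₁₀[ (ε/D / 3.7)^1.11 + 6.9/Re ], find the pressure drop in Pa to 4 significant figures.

ΔP ≈ 11.42 Pa

Hydraulic diameter D_h = 4A/P = D_o - D_i = 0.2964 - 0.2183 = 0.0781 m.
Re = ρVD_h/μ = 1.214·2.867·0.0781/1.96e-05 = 1.387e+04.
ε/D_h = 4.2e-05/0.0781 = 0.000538; Haaland gives 1/√f = -1.8 log₁₀[5.5e-05+0.000498] = 5.864, so f = 0.02908.
ΔP = f(L/D_h)(ρV²/2) = 0.02908·6.149/0.0781·4.989 = 11.42 Pa.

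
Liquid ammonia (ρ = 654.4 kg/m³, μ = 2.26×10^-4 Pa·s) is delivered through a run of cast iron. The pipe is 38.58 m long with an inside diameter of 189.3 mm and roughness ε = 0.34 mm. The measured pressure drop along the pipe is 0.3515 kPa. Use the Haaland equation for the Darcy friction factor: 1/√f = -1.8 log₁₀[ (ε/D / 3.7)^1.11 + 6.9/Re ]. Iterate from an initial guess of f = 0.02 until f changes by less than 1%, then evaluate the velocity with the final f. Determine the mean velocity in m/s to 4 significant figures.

Rearranging Darcy-Weisbach: V = √(2·ΔP·D/(f·L·ρ)). With ε/D = 0.00034/0.1893 = 0.0018, iterate starting from f = 0.02:
  f = 0.02 → V = √(2·351.5·0.1893/(0.02·38.58·654.4)) = 0.5134 m/s; Re = ρVD/μ = 2.814e+05; f → 0.02342
  f = 0.02342 → V = 0.4744 m/s; Re = 2.601e+05; f → 0.02347
Converged (Δf/f < 1%). With the final f = 0.02347: V = √(2·351.5·0.1893/(0.02347·38.58·654.4)) = 0.4739 m/s.

V ≈ 0.4739 m/s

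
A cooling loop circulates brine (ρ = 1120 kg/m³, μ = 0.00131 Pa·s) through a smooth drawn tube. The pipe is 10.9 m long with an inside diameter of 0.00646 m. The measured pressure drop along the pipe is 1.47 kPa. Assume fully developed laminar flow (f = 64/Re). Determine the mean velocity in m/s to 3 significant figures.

For laminar flow, f = 64/Re with Re = ρVD/μ, so Darcy-Weisbach reduces to ΔP = 32μLV/D². Solving for V: V = ΔP·D²/(32μL) = 1470·(0.00646)²/(32·0.00131·10.9) = 0.1343 m/s.
Check: Re = ρVD/μ = 1120·0.1343·0.00646/0.00131 = 741.5 < 2300, so the laminar assumption holds.

V ≈ 0.134 m/s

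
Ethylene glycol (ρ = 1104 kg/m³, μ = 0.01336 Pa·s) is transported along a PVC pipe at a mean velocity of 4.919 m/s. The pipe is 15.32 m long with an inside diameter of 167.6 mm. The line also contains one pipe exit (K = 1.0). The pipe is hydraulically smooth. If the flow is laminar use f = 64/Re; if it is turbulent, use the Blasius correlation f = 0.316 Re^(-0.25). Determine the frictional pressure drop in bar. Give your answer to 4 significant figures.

Reynolds number Re = ρVD/μ = 1104 · 4.919 · 0.1676 / 0.0134 = 6.813e+04.
Re > 4000 → turbulent. Smooth-pipe (Blasius): f = 0.316 Re^(-0.25) = 0.316/(6.813e+04)^0.25 = 0.01956.
Total minor-loss coefficient ΣK = 1·1 = 1.
ΔP = [f·L/D + ΣK]·(ρV²/2) = [0.01956·15.32/0.1676 + 1]·(1104·4.919²/2) = [1.788 + 1]·1.336e+04 = 3.724e+04 Pa.
ΔP = 3.724e+04 Pa = 0.3724 bar.

ΔP ≈ 0.3724 bar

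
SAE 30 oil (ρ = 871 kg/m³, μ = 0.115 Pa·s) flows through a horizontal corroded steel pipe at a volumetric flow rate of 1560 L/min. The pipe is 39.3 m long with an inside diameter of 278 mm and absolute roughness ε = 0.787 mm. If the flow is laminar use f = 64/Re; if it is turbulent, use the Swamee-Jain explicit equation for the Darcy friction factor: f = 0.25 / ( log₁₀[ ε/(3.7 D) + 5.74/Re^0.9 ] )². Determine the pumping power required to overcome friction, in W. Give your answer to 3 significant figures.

Q = 1560 L/min = 1560/60000 = 0.026 m³/s.
Cross-sectional area A = πD²/4 = π(0.278)²/4 = 0.0607 m²; mean velocity V = Q/A = 0.026/0.0607 = 0.4283 m/s.
Reynolds number Re = ρVD/μ = 871 · 0.4283 · 0.278 / 0.115 = 901.9.
Re < 2300 → laminar flow, so f = 64/Re = 64/901.9 = 0.07096 (the turbulent correlation is not needed).
Darcy-Weisbach: ΔP = f(L/D)(ρV²/2) = 0.07096·(39.3/0.278)·(871·0.4283²/2) = 0.07096·141.4·79.91 = 801.6 Pa.
Pumping power P = QΔP = 0.026·801.6 = 20.84 W = 20.8 W.

P ≈ 20.8 W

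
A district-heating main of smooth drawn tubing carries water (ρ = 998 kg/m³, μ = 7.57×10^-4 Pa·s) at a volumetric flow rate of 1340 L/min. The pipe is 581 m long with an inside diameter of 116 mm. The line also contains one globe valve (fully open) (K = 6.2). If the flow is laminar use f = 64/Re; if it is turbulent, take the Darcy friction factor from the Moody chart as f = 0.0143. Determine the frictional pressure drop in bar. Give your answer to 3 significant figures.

Q = 1340 L/min = 1340/60000 = 0.02233 m³/s.
Cross-sectional area A = πD²/4 = π(0.116)²/4 = 0.01057 m²; mean velocity V = Q/A = 0.02233/0.01057 = 2.113 m/s.
Reynolds number Re = ρVD/μ = 998 · 2.113 · 0.116 / 0.000757 = 3.232e+05.
Re > 4000 → turbulent; use the Moody-chart value f = 0.0143.
Total minor-loss coefficient ΣK = 1·6.2 = 6.2.
ΔP = [f·L/D + ΣK]·(ρV²/2) = [0.0143·581/0.116 + 6.2]·(998·2.113²/2) = [71.62 + 6.2]·2228 = 1.734e+05 Pa.
ΔP = 1.734e+05 Pa = 1.73 bar.

ΔP ≈ 1.73 bar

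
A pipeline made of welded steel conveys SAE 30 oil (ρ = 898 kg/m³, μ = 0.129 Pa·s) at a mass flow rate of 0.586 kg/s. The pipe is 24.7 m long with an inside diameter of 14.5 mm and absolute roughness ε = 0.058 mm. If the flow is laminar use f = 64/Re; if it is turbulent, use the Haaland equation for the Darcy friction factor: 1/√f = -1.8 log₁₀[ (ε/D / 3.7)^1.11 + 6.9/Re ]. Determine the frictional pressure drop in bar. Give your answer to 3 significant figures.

A = πD²/4 = π(0.0145)²/4 = 0.0001651 m²; mean velocity V = ṁ/(ρA) = 0.586/(898 · 0.0001651) = 3.952 m/s.
Reynolds number Re = ρVD/μ = 898 · 3.952 · 0.0145 / 0.129 = 398.9.
Re < 2300 → laminar flow, so f = 64/Re = 64/398.9 = 0.1604 (the turbulent correlation is not needed).
Darcy-Weisbach: ΔP = f(L/D)(ρV²/2) = 0.1604·(24.7/0.0145)·(898·3.952²/2) = 0.1604·1703·7012 = 1.916e+06 Pa.
ΔP = 1.916e+06 Pa = 19.2 bar.

ΔP ≈ 19.2 bar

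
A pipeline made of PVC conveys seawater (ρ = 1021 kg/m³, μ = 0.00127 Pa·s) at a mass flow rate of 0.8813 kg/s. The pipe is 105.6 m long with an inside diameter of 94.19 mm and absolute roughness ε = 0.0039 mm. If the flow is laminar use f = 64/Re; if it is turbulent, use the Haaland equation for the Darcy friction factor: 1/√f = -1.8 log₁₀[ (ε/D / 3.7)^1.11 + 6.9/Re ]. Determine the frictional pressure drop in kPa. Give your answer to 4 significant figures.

ΔP ≈ 0.2764 kPa

A = πD²/4 = π(0.09419)²/4 = 0.006968 m²; mean velocity V = ṁ/(ρA) = 0.8813/(1021 · 0.006968) = 0.1239 m/s.
Reynolds number Re = ρVD/μ = 1021 · 0.1239 · 0.09419 / 0.00127 = 9380.
Re > 4000 → turbulent. Relative roughness ε/D = 3.9e-06/0.09419 = 4.14e-05. Haaland: 1/√f = -1.8 log₁₀[(4.14e-05/3.7)^1.11 + 6.9/9380] = -1.8 log₁₀[3.19e-06 + 0.000736] = 5.637, so f = 0.03147.
Darcy-Weisbach: ΔP = f(L/D)(ρV²/2) = 0.03147·(105.6/0.09419)·(1021·0.1239²/2) = 0.03147·1121·7.834 = 276.4 Pa.
ΔP = 276.4 Pa = 0.2764 kPa.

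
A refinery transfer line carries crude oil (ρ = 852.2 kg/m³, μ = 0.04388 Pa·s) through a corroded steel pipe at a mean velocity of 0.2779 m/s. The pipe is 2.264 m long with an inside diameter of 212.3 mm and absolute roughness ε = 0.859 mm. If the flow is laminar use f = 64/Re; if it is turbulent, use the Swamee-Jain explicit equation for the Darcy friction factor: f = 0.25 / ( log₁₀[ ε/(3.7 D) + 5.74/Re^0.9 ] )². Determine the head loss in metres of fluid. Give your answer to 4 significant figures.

Reynolds number Re = ρVD/μ = 852.2 · 0.2779 · 0.2123 / 0.0439 = 1146.
Re < 2300 → laminar flow, so f = 64/Re = 64/1146 = 0.05586 (the turbulent correlation is not needed).
Darcy-Weisbach: ΔP = f(L/D)(ρV²/2) = 0.05586·(2.264/0.2123)·(852.2·0.2779²/2) = 0.05586·10.66·32.91 = 19.6 Pa.
Head loss h_f = ΔP/(ρg) = 19.6/(852.2·9.81) = 0.002345 m.

h_f ≈ 0.002345 m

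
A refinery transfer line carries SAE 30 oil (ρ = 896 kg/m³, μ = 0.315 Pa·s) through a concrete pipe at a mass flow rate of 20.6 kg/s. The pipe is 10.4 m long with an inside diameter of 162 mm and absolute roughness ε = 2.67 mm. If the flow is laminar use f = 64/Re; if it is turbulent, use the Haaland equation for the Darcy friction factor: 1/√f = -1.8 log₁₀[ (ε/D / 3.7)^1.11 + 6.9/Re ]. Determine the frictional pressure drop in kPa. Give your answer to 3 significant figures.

A = πD²/4 = π(0.162)²/4 = 0.02061 m²; mean velocity V = ṁ/(ρA) = 20.6/(896 · 0.02061) = 1.115 m/s.
Reynolds number Re = ρVD/μ = 896 · 1.115 · 0.162 / 0.315 = 514.
Re < 2300 → laminar flow, so f = 64/Re = 64/514 = 0.1245 (the turbulent correlation is not needed).
Darcy-Weisbach: ΔP = f(L/D)(ρV²/2) = 0.1245·(10.4/0.162)·(896·1.115²/2) = 0.1245·64.2·557.4 = 4456 Pa.
ΔP = 4456 Pa = 4.46 kPa.

ΔP ≈ 4.46 kPa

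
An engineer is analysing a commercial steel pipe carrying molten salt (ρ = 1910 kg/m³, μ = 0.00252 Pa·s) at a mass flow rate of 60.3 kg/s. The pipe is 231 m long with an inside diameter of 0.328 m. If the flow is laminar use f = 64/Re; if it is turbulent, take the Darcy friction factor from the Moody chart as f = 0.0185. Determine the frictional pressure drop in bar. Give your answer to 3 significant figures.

A = πD²/4 = π(0.328)²/4 = 0.0845 m²; mean velocity V = ṁ/(ρA) = 60.3/(1910 · 0.0845) = 0.3736 m/s.
Reynolds number Re = ρVD/μ = 1910 · 0.3736 · 0.328 / 0.00252 = 9.289e+04.
Re > 4000 → turbulent; use the Moody-chart value f = 0.0185.
Darcy-Weisbach: ΔP = f(L/D)(ρV²/2) = 0.0185·(231/0.328)·(1910·0.3736²/2) = 0.0185·704.3·133.3 = 1737 Pa.
ΔP = 1737 Pa = 0.0174 bar.

ΔP ≈ 0.0174 bar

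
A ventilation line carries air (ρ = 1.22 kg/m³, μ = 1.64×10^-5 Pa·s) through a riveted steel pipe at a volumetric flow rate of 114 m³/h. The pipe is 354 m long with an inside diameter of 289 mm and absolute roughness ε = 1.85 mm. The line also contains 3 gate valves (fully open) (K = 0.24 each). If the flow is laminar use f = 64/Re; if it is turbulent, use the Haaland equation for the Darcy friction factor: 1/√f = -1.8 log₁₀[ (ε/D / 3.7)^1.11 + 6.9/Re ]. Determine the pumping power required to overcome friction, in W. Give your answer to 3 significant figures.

P ≈ 0.218 W

Q = 114 m³/h = 114/3600 = 0.03167 m³/s.
Cross-sectional area A = πD²/4 = π(0.289)²/4 = 0.0656 m²; mean velocity V = Q/A = 0.03167/0.0656 = 0.4827 m/s.
Reynolds number Re = ρVD/μ = 1.22 · 0.4827 · 0.289 / 1.64e-05 = 1.038e+04.
Re > 4000 → turbulent. Relative roughness ε/D = 0.00185/0.289 = 0.0064. Haaland: 1/√f = -1.8 log₁₀[(0.0064/3.7)^1.11 + 6.9/1.038e+04] = -1.8 log₁₀[0.00086 + 0.000665] = 5.07, so f = 0.0389.
Total minor-loss coefficient ΣK = 3·0.24 = 0.72.
ΔP = [f·L/D + ΣK]·(ρV²/2) = [0.0389·354/0.289 + 0.72]·(1.22·0.4827²/2) = [47.64 + 0.72]·0.1422 = 6.875 Pa.
Pumping power P = QΔP = 0.03167·6.875 = 0.2177 W = 0.218 W.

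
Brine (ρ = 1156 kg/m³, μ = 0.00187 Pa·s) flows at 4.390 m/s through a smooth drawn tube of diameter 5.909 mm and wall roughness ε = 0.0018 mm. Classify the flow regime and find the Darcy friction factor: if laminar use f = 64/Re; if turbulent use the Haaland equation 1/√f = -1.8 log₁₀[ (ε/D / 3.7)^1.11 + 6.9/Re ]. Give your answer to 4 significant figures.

Re = ρVD/μ = 1156·4.39·0.005909/0.00187 = 1.604e+04.
Re > 4000 → turbulent. ε/D = 1.8e-06/0.005909 = 0.000305; Haaland: 1/√f = -1.8 log₁₀[2.93e-05 + 0.00043] = 6.008, so f = 0.02771.

f ≈ 0.02771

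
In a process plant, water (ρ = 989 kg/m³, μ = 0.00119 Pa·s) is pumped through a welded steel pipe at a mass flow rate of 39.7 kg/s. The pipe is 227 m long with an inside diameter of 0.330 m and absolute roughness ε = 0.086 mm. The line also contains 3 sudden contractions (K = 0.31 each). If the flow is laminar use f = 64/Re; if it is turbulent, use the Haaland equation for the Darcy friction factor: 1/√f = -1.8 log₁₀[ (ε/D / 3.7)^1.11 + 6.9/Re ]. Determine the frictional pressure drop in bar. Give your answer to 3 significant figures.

ΔP ≈ 0.0147 bar

A = πD²/4 = π(0.33)²/4 = 0.08553 m²; mean velocity V = ṁ/(ρA) = 39.7/(989 · 0.08553) = 0.4693 m/s.
Reynolds number Re = ρVD/μ = 989 · 0.4693 · 0.33 / 0.00119 = 1.287e+05.
Re > 4000 → turbulent. Relative roughness ε/D = 8.6e-05/0.33 = 0.000261. Haaland: 1/√f = -1.8 log₁₀[(0.000261/3.7)^1.11 + 6.9/1.287e+05] = -1.8 log₁₀[2.46e-05 + 5.36e-05] = 7.392, so f = 0.0183.
Total minor-loss coefficient ΣK = 3·0.31 = 0.93.
ΔP = [f·L/D + ΣK]·(ρV²/2) = [0.0183·227/0.33 + 0.93]·(989·0.4693²/2) = [12.59 + 0.93]·108.9 = 1472 Pa.
ΔP = 1472 Pa = 0.0147 bar.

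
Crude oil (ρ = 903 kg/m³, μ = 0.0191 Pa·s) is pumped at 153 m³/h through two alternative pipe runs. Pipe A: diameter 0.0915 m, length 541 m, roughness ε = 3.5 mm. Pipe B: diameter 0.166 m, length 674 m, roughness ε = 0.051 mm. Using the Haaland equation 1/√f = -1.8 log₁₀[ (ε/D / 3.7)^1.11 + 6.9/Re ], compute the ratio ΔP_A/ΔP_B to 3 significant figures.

ΔP_A/ΔP_B ≈ 36.4

Pipe A: V = Q/A = 0.0425/0.006576 = 6.463 m/s; Re = 2.796e+04; ε/D = 0.0383; Haaland → f = 0.06452; ΔP_A = f(L/D)(ρV²/2) = 7.195e+06 Pa.
Pipe B: V = Q/A = 0.0425/0.02164 = 1.964 m/s; Re = 1.541e+04; ε/D = 0.000307; Haaland → f = 0.02798; ΔP_B = f(L/D)(ρV²/2) = 1.978e+05 Pa.
ΔP_A/ΔP_B = 7.195e+06/1.978e+05 = 36.4.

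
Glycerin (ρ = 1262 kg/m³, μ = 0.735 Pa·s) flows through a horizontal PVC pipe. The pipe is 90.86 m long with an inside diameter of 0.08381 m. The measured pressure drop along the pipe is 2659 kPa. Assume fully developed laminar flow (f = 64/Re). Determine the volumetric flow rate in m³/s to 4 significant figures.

Q ≈ 0.04821 m³/s

For laminar flow, f = 64/Re with Re = ρVD/μ, so Darcy-Weisbach reduces to ΔP = 32μLV/D². Solving for V: V = ΔP·D²/(32μL) = 2.659e+06·(0.08381)²/(32·0.735·90.86) = 8.74 m/s.
Check: Re = ρVD/μ = 1262·8.74·0.08381/0.735 = 1258 < 2300, so the laminar assumption holds.
Q = V·A = 8.74·(π/4·0.08381²) = 0.04821 m³/s = 0.04821 m³/s.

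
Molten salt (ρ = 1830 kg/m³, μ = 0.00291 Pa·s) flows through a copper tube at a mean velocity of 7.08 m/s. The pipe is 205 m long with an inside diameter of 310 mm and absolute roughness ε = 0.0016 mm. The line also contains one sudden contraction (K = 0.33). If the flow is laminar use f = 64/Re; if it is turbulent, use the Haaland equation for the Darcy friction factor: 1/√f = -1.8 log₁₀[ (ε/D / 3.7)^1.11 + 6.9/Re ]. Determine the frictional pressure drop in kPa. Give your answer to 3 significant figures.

ΔP ≈ 352 kPa

Reynolds number Re = ρVD/μ = 1830 · 7.08 · 0.31 / 0.00291 = 1.38e+06.
Re > 4000 → turbulent. Relative roughness ε/D = 1.6e-06/0.31 = 5.16e-06. Haaland: 1/√f = -1.8 log₁₀[(5.16e-06/3.7)^1.11 + 6.9/1.38e+06] = -1.8 log₁₀[3.17e-07 + 5e-06] = 9.494, so f = 0.01109.
Total minor-loss coefficient ΣK = 1·0.33 = 0.33.
ΔP = [f·L/D + ΣK]·(ρV²/2) = [0.01109·205/0.31 + 0.33]·(1830·7.08²/2) = [7.337 + 0.33]·4.587e+04 = 3.516e+05 Pa.
ΔP = 3.516e+05 Pa = 352 kPa.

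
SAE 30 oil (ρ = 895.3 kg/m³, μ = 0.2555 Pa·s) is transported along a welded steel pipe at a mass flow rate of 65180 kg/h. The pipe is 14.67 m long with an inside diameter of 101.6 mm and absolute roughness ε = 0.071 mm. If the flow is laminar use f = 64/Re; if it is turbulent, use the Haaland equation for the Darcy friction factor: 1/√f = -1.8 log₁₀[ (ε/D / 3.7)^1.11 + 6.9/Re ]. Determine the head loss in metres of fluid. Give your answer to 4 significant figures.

h_f ≈ 3.300 m

ṁ = 65180 kg/h = 65180/3600 = 18.11 kg/s.
A = πD²/4 = π(0.1016)²/4 = 0.008107 m²; mean velocity V = ṁ/(ρA) = 18.11/(895.3 · 0.008107) = 2.494 m/s.
Reynolds number Re = ρVD/μ = 895.3 · 2.494 · 0.1016 / 0.256 = 888.
Re < 2300 → laminar flow, so f = 64/Re = 64/888 = 0.07207 (the turbulent correlation is not needed).
Darcy-Weisbach: ΔP = f(L/D)(ρV²/2) = 0.07207·(14.67/0.1016)·(895.3·2.494²/2) = 0.07207·144.4·2785 = 2.898e+04 Pa.
Head loss h_f = ΔP/(ρg) = 2.898e+04/(895.3·9.81) = 3.300 m.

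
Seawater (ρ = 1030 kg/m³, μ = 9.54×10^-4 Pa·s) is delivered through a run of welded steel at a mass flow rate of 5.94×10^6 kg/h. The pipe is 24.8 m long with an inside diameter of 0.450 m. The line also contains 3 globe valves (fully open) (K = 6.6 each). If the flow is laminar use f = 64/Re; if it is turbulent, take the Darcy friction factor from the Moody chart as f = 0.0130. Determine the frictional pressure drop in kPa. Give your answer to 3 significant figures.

ΔP ≈ 1070 kPa

ṁ = 5.94×10^6 kg/h = 5.94×10^6/3600 = 1650 kg/s.
A = πD²/4 = π(0.45)²/4 = 0.159 m²; mean velocity V = ṁ/(ρA) = 1650/(1030 · 0.159) = 10.07 m/s.
Reynolds number Re = ρVD/μ = 1030 · 10.07 · 0.45 / 0.000954 = 4.894e+06.
Re > 4000 → turbulent; use the Moody-chart value f = 0.0130.
Total minor-loss coefficient ΣK = 3·6.6 = 19.8.
ΔP = [f·L/D + ΣK]·(ρV²/2) = [0.013·24.8/0.45 + 19.8]·(1030·10.07²/2) = [0.7164 + 19.8]·5.225e+04 = 1.072e+06 Pa.
ΔP = 1.072e+06 Pa = 1070 kPa.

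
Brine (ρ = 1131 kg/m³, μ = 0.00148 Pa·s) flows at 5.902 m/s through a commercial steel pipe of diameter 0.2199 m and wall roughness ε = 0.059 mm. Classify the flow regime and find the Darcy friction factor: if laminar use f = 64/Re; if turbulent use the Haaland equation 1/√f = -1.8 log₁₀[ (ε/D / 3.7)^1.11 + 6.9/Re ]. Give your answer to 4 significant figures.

Re = ρVD/μ = 1131·5.902·0.2199/0.00148 = 9.918e+05.
Re > 4000 → turbulent. ε/D = 5.9e-05/0.2199 = 0.000268; Haaland: 1/√f = -1.8 log₁₀[2.54e-05 + 6.96e-06] = 8.082, so f = 0.01531.

f ≈ 0.01531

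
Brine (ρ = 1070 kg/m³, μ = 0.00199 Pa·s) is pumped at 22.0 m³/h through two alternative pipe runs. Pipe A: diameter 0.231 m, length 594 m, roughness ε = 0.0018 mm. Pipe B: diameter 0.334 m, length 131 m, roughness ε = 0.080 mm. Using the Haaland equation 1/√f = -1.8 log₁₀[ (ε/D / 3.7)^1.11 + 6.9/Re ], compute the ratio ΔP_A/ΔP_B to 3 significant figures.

Pipe A: V = Q/A = 0.006111/0.04191 = 0.1458 m/s; Re = 1.811e+04; ε/D = 7.79e-06; Haaland → f = 0.02641; ΔP_A = f(L/D)(ρV²/2) = 772.5 Pa.
Pipe B: V = Q/A = 0.006111/0.08762 = 0.06975 m/s; Re = 1.253e+04; ε/D = 0.00024; Haaland → f = 0.02937; ΔP_B = f(L/D)(ρV²/2) = 29.98 Pa.
ΔP_A/ΔP_B = 772.5/29.98 = 25.8.

ΔP_A/ΔP_B ≈ 25.8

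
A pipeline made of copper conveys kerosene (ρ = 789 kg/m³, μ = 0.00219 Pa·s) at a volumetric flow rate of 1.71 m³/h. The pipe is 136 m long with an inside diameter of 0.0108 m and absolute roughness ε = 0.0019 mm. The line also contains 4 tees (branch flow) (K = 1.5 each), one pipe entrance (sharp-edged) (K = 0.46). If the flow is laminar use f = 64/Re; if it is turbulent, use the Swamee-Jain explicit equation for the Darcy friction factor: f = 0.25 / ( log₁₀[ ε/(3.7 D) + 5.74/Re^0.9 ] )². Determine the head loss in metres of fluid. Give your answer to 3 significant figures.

h_f ≈ 461 m

Q = 1.71 m³/h = 1.71/3600 = 0.000475 m³/s.
Cross-sectional area A = πD²/4 = π(0.0108)²/4 = 9.161e-05 m²; mean velocity V = Q/A = 0.000475/9.161e-05 = 5.185 m/s.
Reynolds number Re = ρVD/μ = 789 · 5.185 · 0.0108 / 0.00219 = 2.017e+04.
Re > 4000 → turbulent. Relative roughness ε/D = 1.9e-06/0.0108 = 0.000176. Swamee-Jain: f = 0.25/(log₁₀[0.000176/3.7 + 5.74/2.017e+04^0.9])² = 0.25/(log₁₀[4.75e-05 + 0.000767])² = 0.25/(-3.089)² = 0.0262.
Total minor-loss coefficient ΣK = 4·1.5 + 1·0.46 = 6.46.
ΔP = [f·L/D + ΣK]·(ρV²/2) = [0.0262·136/0.0108 + 6.46]·(789·5.185²/2) = [329.9 + 6.46]·1.061e+04 = 3.567e+06 Pa.
Head loss h_f = ΔP/(ρg) = 3.567e+06/(789·9.81) = 461 m.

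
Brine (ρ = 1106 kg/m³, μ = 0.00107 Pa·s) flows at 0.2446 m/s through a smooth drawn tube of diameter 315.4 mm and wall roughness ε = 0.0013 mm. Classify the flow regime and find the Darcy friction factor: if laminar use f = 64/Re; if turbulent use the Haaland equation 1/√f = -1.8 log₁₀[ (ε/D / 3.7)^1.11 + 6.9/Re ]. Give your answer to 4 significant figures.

f ≈ 0.01871

Re = ρVD/μ = 1106·0.2446·0.3154/0.00107 = 7.974e+04.
Re > 4000 → turbulent. ε/D = 1.3e-06/0.3154 = 4.12e-06; Haaland: 1/√f = -1.8 log₁₀[2.47e-07 + 8.65e-05] = 7.311, so f = 0.01871.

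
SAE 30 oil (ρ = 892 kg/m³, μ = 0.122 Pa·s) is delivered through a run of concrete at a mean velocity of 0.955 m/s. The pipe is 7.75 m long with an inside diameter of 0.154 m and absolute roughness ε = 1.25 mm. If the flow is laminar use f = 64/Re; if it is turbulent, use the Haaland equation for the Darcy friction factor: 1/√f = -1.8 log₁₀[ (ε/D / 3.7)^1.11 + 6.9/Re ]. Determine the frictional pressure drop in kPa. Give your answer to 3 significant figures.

ΔP ≈ 1.22 kPa

Reynolds number Re = ρVD/μ = 892 · 0.955 · 0.154 / 0.122 = 1075.
Re < 2300 → laminar flow, so f = 64/Re = 64/1075 = 0.05952 (the turbulent correlation is not needed).
Darcy-Weisbach: ΔP = f(L/D)(ρV²/2) = 0.05952·(7.75/0.154)·(892·0.955²/2) = 0.05952·50.32·406.8 = 1218 Pa.
ΔP = 1218 Pa = 1.22 kPa.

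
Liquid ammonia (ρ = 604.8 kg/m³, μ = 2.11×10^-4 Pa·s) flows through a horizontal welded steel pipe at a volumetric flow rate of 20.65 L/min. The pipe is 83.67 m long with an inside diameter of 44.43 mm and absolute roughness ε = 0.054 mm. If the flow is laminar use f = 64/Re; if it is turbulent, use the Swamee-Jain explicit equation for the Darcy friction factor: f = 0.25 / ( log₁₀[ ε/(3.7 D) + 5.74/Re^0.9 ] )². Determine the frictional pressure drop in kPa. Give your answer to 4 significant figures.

Q = 20.65 L/min = 20.65/60000 = 0.0003442 m³/s.
Cross-sectional area A = πD²/4 = π(0.04443)²/4 = 0.00155 m²; mean velocity V = Q/A = 0.0003442/0.00155 = 0.222 m/s.
Reynolds number Re = ρVD/μ = 604.8 · 0.222 · 0.04443 / 0.000211 = 2.827e+04.
Re > 4000 → turbulent. Relative roughness ε/D = 5.4e-05/0.04443 = 0.00122. Swamee-Jain: f = 0.25/(log₁₀[0.00122/3.7 + 5.74/2.827e+04^0.9])² = 0.25/(log₁₀[0.000328 + 0.000566])² = 0.25/(-3.048)² = 0.0269.
Darcy-Weisbach: ΔP = f(L/D)(ρV²/2) = 0.0269·(83.67/0.04443)·(604.8·0.222²/2) = 0.0269·1883·14.9 = 754.9 Pa.
ΔP = 754.9 Pa = 0.7549 kPa.

ΔP ≈ 0.7549 kPa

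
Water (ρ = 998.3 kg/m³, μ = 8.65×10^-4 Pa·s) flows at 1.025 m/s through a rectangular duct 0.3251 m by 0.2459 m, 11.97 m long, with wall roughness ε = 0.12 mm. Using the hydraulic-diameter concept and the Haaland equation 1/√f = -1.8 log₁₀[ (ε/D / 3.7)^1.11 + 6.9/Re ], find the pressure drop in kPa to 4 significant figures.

Hydraulic diameter D_h = 4A/P = 4·(0.3251·0.2459)/(2·(0.3251+0.2459)) = 0.3198/1.142 = 0.28 m.
Re = ρVD_h/μ = 998.3·1.025·0.28/0.000865 = 3.312e+05.
ε/D_h = 0.00012/0.28 = 0.000429; Haaland gives 1/√f = -1.8 log₁₀[4.27e-05+2.08e-05] = 7.554, so f = 0.01752.
ΔP = f(L/D_h)(ρV²/2) = 0.01752·11.97/0.28·524.4 = 392.9 Pa.
ΔP = 0.3929 kPa.

ΔP ≈ 0.3929 kPa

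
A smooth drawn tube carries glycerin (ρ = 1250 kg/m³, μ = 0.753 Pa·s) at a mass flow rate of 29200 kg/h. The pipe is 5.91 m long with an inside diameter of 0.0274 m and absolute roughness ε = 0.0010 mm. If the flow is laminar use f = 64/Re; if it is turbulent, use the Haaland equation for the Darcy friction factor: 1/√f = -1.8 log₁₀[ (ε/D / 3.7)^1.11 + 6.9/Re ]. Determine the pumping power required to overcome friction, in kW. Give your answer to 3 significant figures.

P ≈ 13.5 kW

ṁ = 29200 kg/h = 29200/3600 = 8.111 kg/s.
A = πD²/4 = π(0.0274)²/4 = 0.0005896 m²; mean velocity V = ṁ/(ρA) = 8.111/(1250 · 0.0005896) = 11 m/s.
Reynolds number Re = ρVD/μ = 1250 · 11 · 0.0274 / 0.753 = 500.5.
Re < 2300 → laminar flow, so f = 64/Re = 64/500.5 = 0.1279 (the turbulent correlation is not needed).
Darcy-Weisbach: ΔP = f(L/D)(ρV²/2) = 0.1279·(5.91/0.0274)·(1250·11²/2) = 0.1279·215.7·7.569e+04 = 2.087e+06 Pa.
Q = ṁ/ρ = 8.111/1250 = 0.006489 m³/s.
Pumping power P = QΔP = 0.006489·2.087e+06 = 13550 W = 13.5 kW.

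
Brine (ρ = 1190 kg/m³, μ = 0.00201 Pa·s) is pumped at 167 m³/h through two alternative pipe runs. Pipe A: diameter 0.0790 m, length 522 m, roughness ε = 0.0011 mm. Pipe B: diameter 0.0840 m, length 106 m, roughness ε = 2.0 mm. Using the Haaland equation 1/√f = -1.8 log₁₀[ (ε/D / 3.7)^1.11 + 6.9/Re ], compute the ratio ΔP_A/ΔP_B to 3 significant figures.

ΔP_A/ΔP_B ≈ 1.73

Pipe A: V = Q/A = 0.04639/0.004902 = 9.464 m/s; Re = 4.426e+05; ε/D = 1.39e-05; Haaland → f = 0.0135; ΔP_A = f(L/D)(ρV²/2) = 4.754e+06 Pa.
Pipe B: V = Q/A = 0.04639/0.005542 = 8.371 m/s; Re = 4.163e+05; ε/D = 0.0238; Haaland → f = 0.05224; ΔP_B = f(L/D)(ρV²/2) = 2.749e+06 Pa.
ΔP_A/ΔP_B = 4.754e+06/2.749e+06 = 1.73.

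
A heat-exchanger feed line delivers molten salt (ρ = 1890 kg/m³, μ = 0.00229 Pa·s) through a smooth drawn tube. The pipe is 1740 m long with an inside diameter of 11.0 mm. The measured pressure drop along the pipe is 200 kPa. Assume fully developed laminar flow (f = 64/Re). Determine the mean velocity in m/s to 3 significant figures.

V ≈ 0.190 m/s

For laminar flow, f = 64/Re with Re = ρVD/μ, so Darcy-Weisbach reduces to ΔP = 32μLV/D². Solving for V: V = ΔP·D²/(32μL) = 2e+05·(0.011)²/(32·0.00229·1740) = 0.1898 m/s.
Check: Re = ρVD/μ = 1890·0.1898·0.011/0.00229 = 1723 < 2300, so the laminar assumption holds.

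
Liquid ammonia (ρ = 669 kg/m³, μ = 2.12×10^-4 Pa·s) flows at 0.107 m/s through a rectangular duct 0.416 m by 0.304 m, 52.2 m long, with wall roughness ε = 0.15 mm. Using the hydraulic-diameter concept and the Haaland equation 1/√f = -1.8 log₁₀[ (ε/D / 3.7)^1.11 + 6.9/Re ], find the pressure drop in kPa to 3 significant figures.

ΔP ≈ 0.0110 kPa

Hydraulic diameter D_h = 4A/P = 4·(0.416·0.304)/(2·(0.416+0.304)) = 0.5059/1.44 = 0.3513 m.
Re = ρVD_h/μ = 669·0.107·0.3513/0.000212 = 1.186e+05.
ε/D_h = 0.00015/0.3513 = 0.000427; Haaland gives 1/√f = -1.8 log₁₀[4.26e-05+5.82e-05] = 7.194, so f = 0.01932.
ΔP = f(L/D_h)(ρV²/2) = 0.01932·52.2/0.3513·3.83 = 11 Pa.
ΔP = 0.0110 kPa.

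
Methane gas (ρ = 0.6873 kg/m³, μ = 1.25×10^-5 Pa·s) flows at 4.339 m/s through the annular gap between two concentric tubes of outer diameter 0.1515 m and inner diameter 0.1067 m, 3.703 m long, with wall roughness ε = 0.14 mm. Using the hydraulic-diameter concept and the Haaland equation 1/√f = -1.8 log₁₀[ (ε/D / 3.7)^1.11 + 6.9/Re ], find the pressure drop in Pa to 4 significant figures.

ΔP ≈ 18.51 Pa

Hydraulic diameter D_h = 4A/P = D_o - D_i = 0.1515 - 0.1067 = 0.0448 m.
Re = ρVD_h/μ = 0.6873·4.339·0.0448/1.25e-05 = 1.069e+04.
ε/D_h = 0.00014/0.0448 = 0.00313; Haaland gives 1/√f = -1.8 log₁₀[0.000388+0.000646] = 5.374, so f = 0.03462.
ΔP = f(L/D_h)(ρV²/2) = 0.03462·3.703/0.0448·6.47 = 18.51 Pa.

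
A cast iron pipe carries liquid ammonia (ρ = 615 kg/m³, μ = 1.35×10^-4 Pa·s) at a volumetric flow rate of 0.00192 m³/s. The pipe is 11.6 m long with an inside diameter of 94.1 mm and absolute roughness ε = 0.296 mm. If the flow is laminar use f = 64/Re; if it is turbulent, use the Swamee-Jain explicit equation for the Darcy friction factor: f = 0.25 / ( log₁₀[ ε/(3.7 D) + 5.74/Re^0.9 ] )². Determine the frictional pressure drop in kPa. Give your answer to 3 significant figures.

Cross-sectional area A = πD²/4 = π(0.0941)²/4 = 0.006955 m²; mean velocity V = Q/A = 0.00192/0.006955 = 0.2761 m/s.
Reynolds number Re = ρVD/μ = 615 · 0.2761 · 0.0941 / 0.000135 = 1.183e+05.
Re > 4000 → turbulent. Relative roughness ε/D = 0.000296/0.0941 = 0.00315. Swamee-Jain: f = 0.25/(log₁₀[0.00315/3.7 + 5.74/1.183e+05^0.9])² = 0.25/(log₁₀[0.00085 + 0.000156])² = 0.25/(-2.997)² = 0.02783.
Darcy-Weisbach: ΔP = f(L/D)(ρV²/2) = 0.02783·(11.6/0.0941)·(615·0.2761²/2) = 0.02783·123.3·23.44 = 80.4 Pa.
ΔP = 80.4 Pa = 0.0804 kPa.

ΔP ≈ 0.0804 kPa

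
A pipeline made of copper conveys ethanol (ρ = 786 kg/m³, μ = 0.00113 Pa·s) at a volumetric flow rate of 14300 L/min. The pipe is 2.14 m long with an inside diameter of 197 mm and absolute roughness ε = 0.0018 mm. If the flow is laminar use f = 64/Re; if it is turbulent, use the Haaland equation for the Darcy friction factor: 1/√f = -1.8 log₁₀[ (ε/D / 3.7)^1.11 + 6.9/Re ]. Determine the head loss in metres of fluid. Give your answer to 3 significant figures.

h_f ≈ 0.394 m

Q = 14300 L/min = 14300/60000 = 0.2383 m³/s.
Cross-sectional area A = πD²/4 = π(0.197)²/4 = 0.03048 m²; mean velocity V = Q/A = 0.2383/0.03048 = 7.819 m/s.
Reynolds number Re = ρVD/μ = 786 · 7.819 · 0.197 / 0.00113 = 1.071e+06.
Re > 4000 → turbulent. Relative roughness ε/D = 1.8e-06/0.197 = 9.14e-06. Haaland: 1/√f = -1.8 log₁₀[(9.14e-06/3.7)^1.11 + 6.9/1.071e+06] = -1.8 log₁₀[5.97e-07 + 6.44e-06] = 9.275, so f = 0.01163.
Darcy-Weisbach: ΔP = f(L/D)(ρV²/2) = 0.01163·(2.14/0.197)·(786·7.819²/2) = 0.01163·10.86·2.403e+04 = 3034 Pa.
Head loss h_f = ΔP/(ρg) = 3034/(786·9.81) = 0.394 m.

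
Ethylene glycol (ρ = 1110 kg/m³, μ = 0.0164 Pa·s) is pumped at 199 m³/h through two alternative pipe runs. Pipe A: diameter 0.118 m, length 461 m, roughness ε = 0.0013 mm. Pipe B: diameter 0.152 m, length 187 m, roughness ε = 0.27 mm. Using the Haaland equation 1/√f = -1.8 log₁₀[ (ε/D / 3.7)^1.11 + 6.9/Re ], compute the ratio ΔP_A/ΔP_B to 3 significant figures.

ΔP_A/ΔP_B ≈ 7.00

Pipe A: V = Q/A = 0.05528/0.01094 = 5.055 m/s; Re = 4.037e+04; ε/D = 1.1e-05; Haaland → f = 0.02177; ΔP_A = f(L/D)(ρV²/2) = 1.206e+06 Pa.
Pipe B: V = Q/A = 0.05528/0.01815 = 3.046 m/s; Re = 3.134e+04; ε/D = 0.00178; Haaland → f = 0.02719; ΔP_B = f(L/D)(ρV²/2) = 1.723e+05 Pa.
ΔP_A/ΔP_B = 1.206e+06/1.723e+05 = 7.00.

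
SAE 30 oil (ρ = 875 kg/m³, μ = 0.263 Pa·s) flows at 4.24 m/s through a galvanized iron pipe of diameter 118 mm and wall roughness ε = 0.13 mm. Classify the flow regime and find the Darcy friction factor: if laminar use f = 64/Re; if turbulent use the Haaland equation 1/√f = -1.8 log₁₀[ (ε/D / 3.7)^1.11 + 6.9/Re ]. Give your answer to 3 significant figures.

Re = ρVD/μ = 875·4.24·0.118/0.263 = 1665.
Re < 2300 → laminar, so f = 64/Re = 0.03845 (roughness is irrelevant in laminar flow).

f ≈ 0.0384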